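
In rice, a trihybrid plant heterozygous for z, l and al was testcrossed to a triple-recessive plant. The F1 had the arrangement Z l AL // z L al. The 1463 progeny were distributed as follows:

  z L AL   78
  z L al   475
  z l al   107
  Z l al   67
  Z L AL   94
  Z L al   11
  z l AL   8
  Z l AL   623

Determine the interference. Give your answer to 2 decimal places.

The two rarest classes, z l AL and Z L al, are the double crossovers. Comparing them with the parentals, only the z allele has switched, so z is the middle locus and the order is al – z – l.
al–z: (145 + 19)/1463 = 0.1121; z–l: (201 + 19)/1463 = 0.1504.
Expected DCO frequency = 0.1121 × 0.1504 ≈ 0.01686; observed = 19/1463 ≈ 0.01299.
Coefficient of coincidence = 0.01299/0.01686 ≈ 0.77; interference = 1 − 0.77 = 0.23.

0.23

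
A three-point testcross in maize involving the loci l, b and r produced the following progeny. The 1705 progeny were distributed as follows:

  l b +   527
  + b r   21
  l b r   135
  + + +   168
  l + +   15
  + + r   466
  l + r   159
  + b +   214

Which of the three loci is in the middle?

b

The two most frequent reciprocal classes, + + r and l b +, are the parental types, so the F1 was + + r / l b +.
The two rarest classes, + b r and l + +, are the double crossovers. Comparing them with the parentals, only the b allele has switched, so b is the middle locus and the order is r – b – l.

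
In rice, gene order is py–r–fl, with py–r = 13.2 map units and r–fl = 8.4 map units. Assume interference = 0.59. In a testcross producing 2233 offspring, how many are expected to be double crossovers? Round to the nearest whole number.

10

Map distances give recombination frequencies of 0.132 and 0.084 for the two intervals.
With interference 0.59 (so coincidence = 0.41), expected double-crossover frequency = 0.132 × 0.084 × 0.41 = 0.00455.
Expected number = 0.00455 × 2233 = 10.15 ≈ 10.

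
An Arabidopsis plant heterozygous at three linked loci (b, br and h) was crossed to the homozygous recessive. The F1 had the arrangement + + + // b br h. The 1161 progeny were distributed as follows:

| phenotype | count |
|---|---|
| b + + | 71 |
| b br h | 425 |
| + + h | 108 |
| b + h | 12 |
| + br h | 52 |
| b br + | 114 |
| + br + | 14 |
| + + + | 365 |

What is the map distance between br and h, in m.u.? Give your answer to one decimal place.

21.4 m.u.

The two rarest classes, + br + and b + h, are the double crossovers. Comparing them with the parentals, only the br allele has switched, so br is the middle locus and the order is h – br – b.
Crossovers in the h–br interval produce the single-crossover classes + + h and b br + (108 + 114 = 222) plus the double crossovers (26).
RF(h–br) = (222 + 26) / 1161 = 248/1161 = 0.2136 → 21.4 m.u.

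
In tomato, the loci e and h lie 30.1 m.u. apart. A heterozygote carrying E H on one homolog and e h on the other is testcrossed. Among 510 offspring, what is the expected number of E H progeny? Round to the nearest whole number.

178

A map distance of 30.1 m.u. corresponds to a recombination frequency of 0.301.
The F1 is E H / e h, so E H is a parental gamete class with expected frequency (1 − r)/2 = 0.699/2 = 0.3495.
Expected number = 0.3495 × 510 = 178.25 ≈ 178.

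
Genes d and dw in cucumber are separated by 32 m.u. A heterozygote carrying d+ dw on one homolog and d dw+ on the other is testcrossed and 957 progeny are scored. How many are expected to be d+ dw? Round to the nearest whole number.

325

A map distance of 32 m.u. corresponds to a recombination frequency of 0.320.
The F1 is d+ dw / d dw+, so d+ dw is a parental gamete class with expected frequency (1 − r)/2 = 0.680/2 = 0.3400.
Expected number = 0.3400 × 957 = 325.38 ≈ 325.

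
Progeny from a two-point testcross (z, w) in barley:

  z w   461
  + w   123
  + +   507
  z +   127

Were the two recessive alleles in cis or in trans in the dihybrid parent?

cis

The two most frequent classes are + + (507) and z w (461); these are the parental (non-recombinant) types.
So the F1 carried + + on one chromosome and z w on the other — the recessive alleles are on the same chromosome (cis / coupling).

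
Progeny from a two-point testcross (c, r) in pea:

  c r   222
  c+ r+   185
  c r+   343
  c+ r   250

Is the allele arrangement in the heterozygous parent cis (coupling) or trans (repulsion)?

trans

The two most frequent classes are c+ r (250) and c r+ (343); these are the parental (non-recombinant) types.
So the F1 carried c+ r on one chromosome and c r+ on the other — the recessive alleles are on opposite chromosomes (trans / repulsion).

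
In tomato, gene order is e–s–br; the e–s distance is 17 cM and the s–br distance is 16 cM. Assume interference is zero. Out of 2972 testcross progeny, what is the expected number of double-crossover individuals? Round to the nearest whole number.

81

Map distances give recombination frequencies of 0.170 and 0.160 for the two intervals.
With no interference, expected double-crossover frequency = 0.170 × 0.160 = 0.02720.
Expected number = 0.02720 × 2972 = 80.84 ≈ 81.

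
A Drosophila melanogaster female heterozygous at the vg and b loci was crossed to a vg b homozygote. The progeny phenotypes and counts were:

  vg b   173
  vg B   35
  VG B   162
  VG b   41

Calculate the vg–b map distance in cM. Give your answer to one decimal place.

The two most frequent classes, VG B (162) and vg b (173), are the parental types, so the F1 was VG B / vg b.
The recombinant classes are VG b and vg B: 41 + 35 = 76.
Recombination frequency = 76/411 = 0.1849 ≈ 18.5%, i.e. 18.5 cM.

18.5 cM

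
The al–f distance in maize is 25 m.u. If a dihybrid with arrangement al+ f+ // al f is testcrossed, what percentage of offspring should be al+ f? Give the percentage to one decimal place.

12.5%

A map distance of 25 m.u. corresponds to a recombination frequency of 0.250.
The F1 is al+ f+ / al f, so al+ f is a recombinant gamete class with expected frequency r/2 = 0.250/2 = 0.1250.
That is 0.1250 = 12.5% of the progeny.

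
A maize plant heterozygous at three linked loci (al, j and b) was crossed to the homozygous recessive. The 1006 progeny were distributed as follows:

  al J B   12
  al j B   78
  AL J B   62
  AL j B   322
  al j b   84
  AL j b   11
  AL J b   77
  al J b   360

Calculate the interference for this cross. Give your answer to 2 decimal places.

0.23

The two most frequent reciprocal classes, AL j B and al J b, are the parental types, so the F1 was AL j B / al J b.
The two rarest classes, AL j b and al J B, are the double crossovers. Comparing them with the parentals, only the b allele has switched, so b is the middle locus and the order is al – b – j.
al–b: (155 + 23)/1006 = 0.1769; b–j: (146 + 23)/1006 = 0.1680.
Expected DCO frequency = 0.1769 × 0.1680 ≈ 0.02972; observed = 23/1006 ≈ 0.02286.
Coefficient of coincidence = 0.02286/0.02972 ≈ 0.77; interference = 1 − 0.77 = 0.23.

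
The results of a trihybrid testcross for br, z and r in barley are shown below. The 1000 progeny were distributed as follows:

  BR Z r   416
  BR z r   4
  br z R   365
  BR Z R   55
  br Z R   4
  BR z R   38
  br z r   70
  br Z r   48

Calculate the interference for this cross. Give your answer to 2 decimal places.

0.36

The two most frequent reciprocal classes, br z R and BR Z r, are the parental types, so the F1 was br z R / BR Z r.
The two rarest classes, br Z R and BR z r, are the double crossovers. Comparing them with the parentals, only the z allele has switched, so z is the middle locus and the order is br – z – r.
br–z: (86 + 8)/1000 = 0.0940; z–r: (125 + 8)/1000 = 0.1330.
Expected DCO frequency = 0.0940 × 0.1330 ≈ 0.01250; observed = 8/1000 ≈ 0.00800.
Coefficient of coincidence = 0.00800/0.01250 ≈ 0.64; interference = 1 − 0.64 = 0.36.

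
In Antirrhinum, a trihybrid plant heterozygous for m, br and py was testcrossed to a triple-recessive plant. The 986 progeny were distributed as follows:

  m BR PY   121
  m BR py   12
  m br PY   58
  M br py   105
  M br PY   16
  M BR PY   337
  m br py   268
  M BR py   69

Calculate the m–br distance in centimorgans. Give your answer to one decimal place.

The two most frequent reciprocal classes, M BR PY and m br py, are the parental types, so the F1 was M BR PY / m br py.
The two rarest classes, M br PY and m BR py, are the double crossovers. Comparing them with the parentals, only the br allele has switched, so br is the middle locus and the order is py – br – m.
Crossovers in the br–m interval produce the single-crossover classes m BR PY and M br py (121 + 105 = 226) plus the double crossovers (28).
RF(br–m) = (226 + 28) / 986 = 254/986 = 0.2576 → 25.8 centimorgans.

25.8 centimorgans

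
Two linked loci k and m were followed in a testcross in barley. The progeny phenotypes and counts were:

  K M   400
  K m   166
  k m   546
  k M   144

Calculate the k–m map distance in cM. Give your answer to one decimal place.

24.7 cM

The two most frequent classes, K M (400) and k m (546), are the parental types, so the F1 was K M / k m.
The recombinant classes are K m and k M: 166 + 144 = 310.
Recombination frequency = 310/1256 = 0.2468 ≈ 24.7%, i.e. 24.7 cM.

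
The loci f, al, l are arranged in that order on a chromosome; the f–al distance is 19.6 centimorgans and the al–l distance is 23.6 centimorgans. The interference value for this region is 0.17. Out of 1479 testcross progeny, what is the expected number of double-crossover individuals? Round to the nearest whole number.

57

Map distances give recombination frequencies of 0.196 and 0.236 for the two intervals.
With interference 0.17 (so coincidence = 0.83), expected double-crossover frequency = 0.196 × 0.236 × 0.83 = 0.03839.
Expected number = 0.03839 × 1479 = 56.78 ≈ 57.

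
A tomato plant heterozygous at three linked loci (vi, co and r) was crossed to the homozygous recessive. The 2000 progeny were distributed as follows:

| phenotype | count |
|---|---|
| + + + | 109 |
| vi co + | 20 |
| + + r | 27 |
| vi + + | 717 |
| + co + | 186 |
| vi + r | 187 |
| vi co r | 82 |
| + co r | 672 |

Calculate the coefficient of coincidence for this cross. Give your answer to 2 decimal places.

0.94

The two most frequent reciprocal classes, + co r and vi + +, are the parental types, so the F1 was + co r / vi + +.
The two rarest classes, + + r and vi co +, are the double crossovers. Comparing them with the parentals, only the co allele has switched, so co is the middle locus and the order is r – co – vi.
r–co: (373 + 47)/2000 = 0.2100; co–vi: (191 + 47)/2000 = 0.1190.
Expected DCO frequency = 0.2100 × 0.1190 ≈ 0.02499; observed = 47/2000 ≈ 0.02350.
Coefficient of coincidence = 0.02350/0.02499 ≈ 0.94.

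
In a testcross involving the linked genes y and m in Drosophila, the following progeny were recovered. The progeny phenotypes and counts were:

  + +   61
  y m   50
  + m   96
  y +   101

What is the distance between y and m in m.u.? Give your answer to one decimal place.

36.0 m.u.

The two most frequent classes, + m (96) and y + (101), are the parental types, so the F1 was + m / y +.
The recombinant classes are + + and y m: 61 + 50 = 111.
Recombination frequency = 111/308 = 0.3604 ≈ 36.0%, i.e. 36.0 m.u.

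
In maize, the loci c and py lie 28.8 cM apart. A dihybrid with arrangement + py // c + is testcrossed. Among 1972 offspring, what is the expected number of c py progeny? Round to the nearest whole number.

A map distance of 28.8 cM corresponds to a recombination frequency of 0.288.
The F1 is + py / c +, so c py is a recombinant gamete class with expected frequency r/2 = 0.288/2 = 0.1440.
Expected number = 0.1440 × 1972 = 283.97 ≈ 284.

284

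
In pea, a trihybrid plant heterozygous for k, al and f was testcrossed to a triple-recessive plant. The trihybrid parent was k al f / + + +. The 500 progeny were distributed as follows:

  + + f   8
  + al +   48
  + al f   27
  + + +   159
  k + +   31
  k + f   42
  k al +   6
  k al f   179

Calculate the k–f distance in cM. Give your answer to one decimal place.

The two rarest classes, k al + and + + f, are the double crossovers. Comparing them with the parentals, only the f allele has switched, so f is the middle locus and the order is al – f – k.
Crossovers in the f–k interval produce the single-crossover classes + al f and k + + (27 + 31 = 58) plus the double crossovers (14).
RF(f–k) = (58 + 14) / 500 = 72/500 = 0.1440 → 14.4 cM.

14.4 cM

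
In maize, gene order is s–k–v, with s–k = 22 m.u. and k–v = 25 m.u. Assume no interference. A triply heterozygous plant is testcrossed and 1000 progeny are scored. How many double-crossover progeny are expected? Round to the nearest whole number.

55

Map distances give recombination frequencies of 0.220 and 0.250 for the two intervals.
With no interference, expected double-crossover frequency = 0.220 × 0.250 = 0.05500.
Expected number = 0.05500 × 1000 = 55.00 ≈ 55.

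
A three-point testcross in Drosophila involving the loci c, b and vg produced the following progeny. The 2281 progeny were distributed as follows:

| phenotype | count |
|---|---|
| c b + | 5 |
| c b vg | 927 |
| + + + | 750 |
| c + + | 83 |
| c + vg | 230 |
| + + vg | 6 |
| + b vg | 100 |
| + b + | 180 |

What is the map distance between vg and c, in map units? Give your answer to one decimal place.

8.5 map units

The two most frequent reciprocal classes, + + + and c b vg, are the parental types, so the F1 was + + + / c b vg.
The two rarest classes, + + vg and c b +, are the double crossovers. Comparing them with the parentals, only the vg allele has switched, so vg is the middle locus and the order is b – vg – c.
Crossovers in the vg–c interval produce the single-crossover classes c + + and + b vg (83 + 100 = 183) plus the double crossovers (11).
RF(vg–c) = (183 + 11) / 2281 = 194/2281 = 0.0851 → 8.5 map units.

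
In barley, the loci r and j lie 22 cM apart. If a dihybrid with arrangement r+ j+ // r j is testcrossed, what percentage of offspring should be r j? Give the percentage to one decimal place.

39.0%

A map distance of 22 cM corresponds to a recombination frequency of 0.220.
The F1 is r+ j+ / r j, so r j is a parental gamete class with expected frequency (1 − r)/2 = 0.780/2 = 0.3900.
That is 0.3900 = 39.0% of the progeny.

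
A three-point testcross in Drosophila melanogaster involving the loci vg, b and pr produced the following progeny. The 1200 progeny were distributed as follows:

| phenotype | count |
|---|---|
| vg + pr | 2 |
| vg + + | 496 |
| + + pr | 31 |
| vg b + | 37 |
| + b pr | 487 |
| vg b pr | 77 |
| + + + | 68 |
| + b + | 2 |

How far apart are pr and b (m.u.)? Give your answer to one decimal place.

6.0 m.u.

The two most frequent reciprocal classes, vg + + and + b pr, are the parental types, so the F1 was vg + + / + b pr.
The two rarest classes, vg + pr and + b +, are the double crossovers. Comparing them with the parentals, only the pr allele has switched, so pr is the middle locus and the order is b – pr – vg.
Crossovers in the b–pr interval produce the single-crossover classes vg b + and + + pr (37 + 31 = 68) plus the double crossovers (4).
RF(b–pr) = (68 + 4) / 1200 = 72/1200 = 0.0600 → 6.0 m.u.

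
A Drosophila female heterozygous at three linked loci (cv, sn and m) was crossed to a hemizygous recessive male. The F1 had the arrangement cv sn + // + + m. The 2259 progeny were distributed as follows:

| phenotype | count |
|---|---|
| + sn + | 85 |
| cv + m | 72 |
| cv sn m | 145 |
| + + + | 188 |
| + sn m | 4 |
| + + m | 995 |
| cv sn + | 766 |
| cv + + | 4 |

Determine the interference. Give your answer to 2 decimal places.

The two rarest classes, cv + + and + sn m, are the double crossovers. Comparing them with the parentals, only the sn allele has switched, so sn is the middle locus and the order is m – sn – cv.
m–sn: (333 + 8)/2259 = 0.1510; sn–cv: (157 + 8)/2259 = 0.0730.
Expected DCO frequency = 0.1510 × 0.0730 ≈ 0.01102; observed = 8/2259 ≈ 0.00354.
Coefficient of coincidence = 0.00354/0.01102 ≈ 0.32; interference = 1 − 0.32 = 0.68.

0.68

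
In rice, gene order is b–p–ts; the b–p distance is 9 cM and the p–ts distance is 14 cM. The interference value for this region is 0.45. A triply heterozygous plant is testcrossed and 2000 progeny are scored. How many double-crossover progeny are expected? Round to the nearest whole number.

14

Map distances give recombination frequencies of 0.090 and 0.140 for the two intervals.
With interference 0.45 (so coincidence = 0.55), expected double-crossover frequency = 0.090 × 0.140 × 0.55 = 0.00693.
Expected number = 0.00693 × 2000 = 13.86 ≈ 14.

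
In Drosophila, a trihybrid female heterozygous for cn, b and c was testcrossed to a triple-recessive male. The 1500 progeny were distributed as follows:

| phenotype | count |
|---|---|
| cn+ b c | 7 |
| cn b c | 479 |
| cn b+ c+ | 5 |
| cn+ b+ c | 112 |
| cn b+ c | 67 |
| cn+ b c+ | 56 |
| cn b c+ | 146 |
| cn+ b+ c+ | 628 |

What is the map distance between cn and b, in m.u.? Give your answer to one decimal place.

The two most frequent reciprocal classes, cn b c and cn+ b+ c+, are the parental types, so the F1 was cn b c / cn+ b+ c+.
The two rarest classes, cn+ b c and cn b+ c+, are the double crossovers. Comparing them with the parentals, only the cn allele has switched, so cn is the middle locus and the order is c – cn – b.
Crossovers in the cn–b interval produce the single-crossover classes cn b+ c and cn+ b c+ (67 + 56 = 123) plus the double crossovers (12).
RF(cn–b) = (123 + 12) / 1500 = 135/1500 = 0.0900 → 9.0 m.u.

9.0 m.u.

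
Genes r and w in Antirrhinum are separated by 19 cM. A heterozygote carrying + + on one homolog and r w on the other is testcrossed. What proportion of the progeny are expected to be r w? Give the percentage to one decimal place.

40.5%

A map distance of 19 cM corresponds to a recombination frequency of 0.190.
The F1 is + + / r w, so r w is a parental gamete class with expected frequency (1 − r)/2 = 0.810/2 = 0.4050.
That is 0.4050 = 40.5% of the progeny.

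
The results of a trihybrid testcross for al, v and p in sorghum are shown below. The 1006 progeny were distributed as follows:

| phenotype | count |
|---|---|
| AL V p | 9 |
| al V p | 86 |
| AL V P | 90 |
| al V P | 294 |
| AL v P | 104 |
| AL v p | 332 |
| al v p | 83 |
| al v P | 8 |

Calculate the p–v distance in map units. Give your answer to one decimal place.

The two most frequent reciprocal classes, al V P and AL v p, are the parental types, so the F1 was al V P / AL v p.
The two rarest classes, al v P and AL V p, are the double crossovers. Comparing them with the parentals, only the v allele has switched, so v is the middle locus and the order is al – v – p.
Crossovers in the v–p interval produce the single-crossover classes al V p and AL v P (86 + 104 = 190) plus the double crossovers (17).
RF(v–p) = (190 + 17) / 1006 = 207/1006 = 0.2058 → 20.6 map units.

20.6 map units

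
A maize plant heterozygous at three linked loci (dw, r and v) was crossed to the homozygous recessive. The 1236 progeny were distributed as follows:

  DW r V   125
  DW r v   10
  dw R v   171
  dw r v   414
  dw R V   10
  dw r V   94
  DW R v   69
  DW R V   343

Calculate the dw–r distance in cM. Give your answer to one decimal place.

25.6 cM

The two most frequent reciprocal classes, dw r v and DW R V, are the parental types, so the F1 was dw r v / DW R V.
The two rarest classes, DW r v and dw R V, are the double crossovers. Comparing them with the parentals, only the dw allele has switched, so dw is the middle locus and the order is v – dw – r.
Crossovers in the dw–r interval produce the single-crossover classes dw R v and DW r V (171 + 125 = 296) plus the double crossovers (20).
RF(dw–r) = (296 + 20) / 1236 = 316/1236 = 0.2557 → 25.6 cM.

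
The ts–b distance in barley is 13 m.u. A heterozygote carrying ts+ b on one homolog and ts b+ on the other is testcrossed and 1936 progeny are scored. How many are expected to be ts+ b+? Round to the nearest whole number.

126

A map distance of 13 m.u. corresponds to a recombination frequency of 0.130.
The F1 is ts+ b / ts b+, so ts+ b+ is a recombinant gamete class with expected frequency r/2 = 0.130/2 = 0.0650.
Expected number = 0.0650 × 1936 = 125.84 ≈ 126.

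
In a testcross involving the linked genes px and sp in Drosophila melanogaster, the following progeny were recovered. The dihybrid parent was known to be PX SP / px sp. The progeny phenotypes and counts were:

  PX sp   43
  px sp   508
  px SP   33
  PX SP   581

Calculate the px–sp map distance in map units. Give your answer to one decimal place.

The recombinant classes are PX sp and px SP: 43 + 33 = 76.
Recombination frequency = 76/1165 = 0.0652 ≈ 6.5%, i.e. 6.5 map units.

6.5 map units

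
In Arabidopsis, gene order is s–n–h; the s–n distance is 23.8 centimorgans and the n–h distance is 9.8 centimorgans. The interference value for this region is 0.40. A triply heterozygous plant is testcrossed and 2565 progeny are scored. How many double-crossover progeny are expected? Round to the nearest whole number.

36

Map distances give recombination frequencies of 0.238 and 0.098 for the two intervals.
With interference 0.40 (so coincidence = 0.60), expected double-crossover frequency = 0.238 × 0.098 × 0.60 = 0.01399.
Expected number = 0.01399 × 2565 = 35.90 ≈ 36.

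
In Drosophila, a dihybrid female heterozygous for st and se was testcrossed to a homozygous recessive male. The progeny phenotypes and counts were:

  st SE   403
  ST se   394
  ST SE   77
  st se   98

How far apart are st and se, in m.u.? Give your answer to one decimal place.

18.0 m.u.

The two most frequent classes, ST se (394) and st SE (403), are the parental types, so the F1 was ST se / st SE.
The recombinant classes are ST SE and st se: 77 + 98 = 175.
Recombination frequency = 175/972 = 0.1800 ≈ 18.0%, i.e. 18.0 m.u.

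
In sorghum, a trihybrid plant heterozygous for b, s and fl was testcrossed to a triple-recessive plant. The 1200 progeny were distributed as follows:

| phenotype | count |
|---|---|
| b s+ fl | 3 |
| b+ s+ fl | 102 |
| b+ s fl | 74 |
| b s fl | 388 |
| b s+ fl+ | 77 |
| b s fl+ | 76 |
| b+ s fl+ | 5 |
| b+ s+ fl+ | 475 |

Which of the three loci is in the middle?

s

The two most frequent reciprocal classes, b+ s+ fl+ and b s fl, are the parental types, so the F1 was b+ s+ fl+ / b s fl.
The two rarest classes, b+ s fl+ and b s+ fl, are the double crossovers. Comparing them with the parentals, only the s allele has switched, so s is the middle locus and the order is b – s – fl.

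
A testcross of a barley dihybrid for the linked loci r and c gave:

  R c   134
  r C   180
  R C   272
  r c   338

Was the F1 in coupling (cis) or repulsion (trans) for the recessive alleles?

The two most frequent classes are R C (272) and r c (338); these are the parental (non-recombinant) types.
So the F1 carried R C on one chromosome and r c on the other — the recessive alleles are on the same chromosome (cis / coupling).

cis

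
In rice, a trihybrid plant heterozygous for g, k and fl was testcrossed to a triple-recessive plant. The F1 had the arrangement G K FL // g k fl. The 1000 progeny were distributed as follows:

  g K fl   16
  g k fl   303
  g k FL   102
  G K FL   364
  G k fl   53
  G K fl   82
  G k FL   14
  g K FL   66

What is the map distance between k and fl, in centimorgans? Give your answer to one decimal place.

21.4 centimorgans

The two rarest classes, G k FL and g K fl, are the double crossovers. Comparing them with the parentals, only the k allele has switched, so k is the middle locus and the order is fl – k – g.
Crossovers in the fl–k interval produce the single-crossover classes G K fl and g k FL (82 + 102 = 184) plus the double crossovers (30).
RF(fl–k) = (184 + 30) / 1000 = 214/1000 = 0.2140 → 21.4 centimorgans.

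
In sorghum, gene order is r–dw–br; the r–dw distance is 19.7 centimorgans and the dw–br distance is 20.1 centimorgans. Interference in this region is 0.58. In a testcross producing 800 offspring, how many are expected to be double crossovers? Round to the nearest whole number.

13

Map distances give recombination frequencies of 0.197 and 0.201 for the two intervals.
With interference 0.58 (so coincidence = 0.42), expected double-crossover frequency = 0.197 × 0.201 × 0.42 = 0.01663.
Expected number = 0.01663 × 800 = 13.30 ≈ 13.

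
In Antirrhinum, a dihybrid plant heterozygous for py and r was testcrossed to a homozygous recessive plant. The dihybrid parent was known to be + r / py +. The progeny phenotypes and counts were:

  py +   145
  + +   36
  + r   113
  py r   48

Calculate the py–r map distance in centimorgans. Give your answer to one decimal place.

The recombinant classes are + + and py r: 36 + 48 = 84.
Recombination frequency = 84/342 = 0.2456 ≈ 24.6%, i.e. 24.6 centimorgans.

24.6 centimorgans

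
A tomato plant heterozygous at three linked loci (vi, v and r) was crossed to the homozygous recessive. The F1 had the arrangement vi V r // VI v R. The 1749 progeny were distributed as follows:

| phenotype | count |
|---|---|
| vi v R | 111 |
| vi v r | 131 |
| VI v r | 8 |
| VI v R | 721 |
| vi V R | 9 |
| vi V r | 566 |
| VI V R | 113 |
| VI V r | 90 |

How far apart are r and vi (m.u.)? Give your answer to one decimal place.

The two rarest classes, vi V R and VI v r, are the double crossovers. Comparing them with the parentals, only the r allele has switched, so r is the middle locus and the order is vi – r – v.
Crossovers in the vi–r interval produce the single-crossover classes VI V r and vi v R (90 + 111 = 201) plus the double crossovers (17).
RF(vi–r) = (201 + 17) / 1749 = 218/1749 = 0.1246 → 12.5 m.u.

12.5 m.u.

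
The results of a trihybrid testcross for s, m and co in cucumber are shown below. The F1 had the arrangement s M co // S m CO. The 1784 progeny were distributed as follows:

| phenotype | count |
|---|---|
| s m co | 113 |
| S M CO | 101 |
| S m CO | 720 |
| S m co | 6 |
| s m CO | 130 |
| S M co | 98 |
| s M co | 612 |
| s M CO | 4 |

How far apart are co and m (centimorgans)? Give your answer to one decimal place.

The two rarest classes, s M CO and S m co, are the double crossovers. Comparing them with the parentals, only the co allele has switched, so co is the middle locus and the order is s – co – m.
Crossovers in the co–m interval produce the single-crossover classes s m co and S M CO (113 + 101 = 214) plus the double crossovers (10).
RF(co–m) = (214 + 10) / 1784 = 224/1784 = 0.1256 → 12.6 centimorgans.

12.6 centimorgans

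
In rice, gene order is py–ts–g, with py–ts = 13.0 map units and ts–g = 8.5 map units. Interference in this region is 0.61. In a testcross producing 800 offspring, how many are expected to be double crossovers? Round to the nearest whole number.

Map distances give recombination frequencies of 0.130 and 0.085 for the two intervals.
With interference 0.61 (so coincidence = 0.39), expected double-crossover frequency = 0.130 × 0.085 × 0.39 = 0.00431.
Expected number = 0.00431 × 800 = 3.45 ≈ 3.

3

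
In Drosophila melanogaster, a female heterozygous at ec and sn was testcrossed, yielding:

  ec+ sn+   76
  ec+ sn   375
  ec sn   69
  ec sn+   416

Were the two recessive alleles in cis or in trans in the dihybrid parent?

The two most frequent classes are ec+ sn (375) and ec sn+ (416); these are the parental (non-recombinant) types.
So the F1 carried ec+ sn on one chromosome and ec sn+ on the other — the recessive alleles are on opposite chromosomes (trans / repulsion).

trans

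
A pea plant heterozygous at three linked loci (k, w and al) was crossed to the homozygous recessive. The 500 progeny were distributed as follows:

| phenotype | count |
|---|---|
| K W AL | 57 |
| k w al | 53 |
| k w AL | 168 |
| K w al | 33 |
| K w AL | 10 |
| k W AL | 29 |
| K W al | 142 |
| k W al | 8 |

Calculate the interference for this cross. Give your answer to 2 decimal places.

0.12

The two most frequent reciprocal classes, k w AL and K W al, are the parental types, so the F1 was k w AL / K W al.
The two rarest classes, K w AL and k W al, are the double crossovers. Comparing them with the parentals, only the k allele has switched, so k is the middle locus and the order is w – k – al.
w–k: (62 + 18)/500 = 0.1600; k–al: (110 + 18)/500 = 0.2560.
Expected DCO frequency = 0.1600 × 0.2560 ≈ 0.04096; observed = 18/500 ≈ 0.03600.
Coefficient of coincidence = 0.03600/0.04096 ≈ 0.88; interference = 1 − 0.88 = 0.12.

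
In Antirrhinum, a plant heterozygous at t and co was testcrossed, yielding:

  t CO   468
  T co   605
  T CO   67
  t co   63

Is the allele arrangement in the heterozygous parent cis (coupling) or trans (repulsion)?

The two most frequent classes are T co (605) and t CO (468); these are the parental (non-recombinant) types.
So the F1 carried T co on one chromosome and t CO on the other — the recessive alleles are on opposite chromosomes (trans / repulsion).

trans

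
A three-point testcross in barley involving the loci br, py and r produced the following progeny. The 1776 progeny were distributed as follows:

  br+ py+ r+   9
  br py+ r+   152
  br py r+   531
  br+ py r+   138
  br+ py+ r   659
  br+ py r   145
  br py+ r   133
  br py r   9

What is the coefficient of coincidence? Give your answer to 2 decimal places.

0.35

The two most frequent reciprocal classes, br py r+ and br+ py+ r, are the parental types, so the F1 was br py r+ / br+ py+ r.
The two rarest classes, br py r and br+ py+ r+, are the double crossovers. Comparing them with the parentals, only the r allele has switched, so r is the middle locus and the order is br – r – py.
br–r: (271 + 18)/1776 = 0.1627; r–py: (297 + 18)/1776 = 0.1774.
Expected DCO frequency = 0.1627 × 0.1774 ≈ 0.02886; observed = 18/1776 ≈ 0.01014.
Coefficient of coincidence = 0.01014/0.02886 ≈ 0.35.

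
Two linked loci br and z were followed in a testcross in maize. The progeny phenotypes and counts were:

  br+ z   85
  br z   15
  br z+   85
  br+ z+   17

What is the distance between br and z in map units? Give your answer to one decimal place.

15.8 map units

The two most frequent classes, br+ z (85) and br z+ (85), are the parental types, so the F1 was br+ z / br z+.
The recombinant classes are br+ z+ and br z: 17 + 15 = 32.
Recombination frequency = 32/202 = 0.1584 ≈ 15.8%, i.e. 15.8 map units.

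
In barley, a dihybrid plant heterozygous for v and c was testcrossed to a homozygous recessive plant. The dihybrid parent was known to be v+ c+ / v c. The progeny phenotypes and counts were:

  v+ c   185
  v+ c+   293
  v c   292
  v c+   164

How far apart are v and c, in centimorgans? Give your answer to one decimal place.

37.4 centimorgans

The recombinant classes are v+ c and v c+: 185 + 164 = 349.
Recombination frequency = 349/934 = 0.3737 ≈ 37.4%, i.e. 37.4 centimorgans.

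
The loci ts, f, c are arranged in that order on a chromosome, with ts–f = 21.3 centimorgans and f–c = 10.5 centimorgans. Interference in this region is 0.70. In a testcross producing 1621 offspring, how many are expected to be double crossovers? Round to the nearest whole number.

11

Map distances give recombination frequencies of 0.213 and 0.105 for the two intervals.
With interference 0.70 (so coincidence = 0.30), expected double-crossover frequency = 0.213 × 0.105 × 0.30 = 0.00671.
Expected number = 0.00671 × 1621 = 10.88 ≈ 11.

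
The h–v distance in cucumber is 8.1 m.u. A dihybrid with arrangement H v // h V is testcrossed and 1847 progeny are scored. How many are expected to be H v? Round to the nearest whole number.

849

A map distance of 8.1 m.u. corresponds to a recombination frequency of 0.081.
The F1 is H v / h V, so H v is a parental gamete class with expected frequency (1 − r)/2 = 0.919/2 = 0.4595.
Expected number = 0.4595 × 1847 = 848.70 ≈ 849.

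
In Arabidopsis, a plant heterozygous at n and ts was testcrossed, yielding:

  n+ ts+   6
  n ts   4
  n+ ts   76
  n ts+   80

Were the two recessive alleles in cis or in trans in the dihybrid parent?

trans

The two most frequent classes are n+ ts (76) and n ts+ (80); these are the parental (non-recombinant) types.
So the F1 carried n+ ts on one chromosome and n ts+ on the other — the recessive alleles are on opposite chromosomes (trans / repulsion).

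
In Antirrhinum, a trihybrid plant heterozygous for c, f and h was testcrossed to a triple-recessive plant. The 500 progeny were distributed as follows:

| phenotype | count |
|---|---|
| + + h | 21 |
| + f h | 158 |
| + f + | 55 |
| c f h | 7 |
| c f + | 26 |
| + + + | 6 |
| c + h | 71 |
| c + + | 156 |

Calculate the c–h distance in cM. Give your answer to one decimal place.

27.8 cM

The two most frequent reciprocal classes, + f h and c + +, are the parental types, so the F1 was + f h / c + +.
The two rarest classes, c f h and + + +, are the double crossovers. Comparing them with the parentals, only the c allele has switched, so c is the middle locus and the order is f – c – h.
Crossovers in the c–h interval produce the single-crossover classes + f + and c + h (55 + 71 = 126) plus the double crossovers (13).
RF(c–h) = (126 + 13) / 500 = 139/500 = 0.2780 → 27.8 cM.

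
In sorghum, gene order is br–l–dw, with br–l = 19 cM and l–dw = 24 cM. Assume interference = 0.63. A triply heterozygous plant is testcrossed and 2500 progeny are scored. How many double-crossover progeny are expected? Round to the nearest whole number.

42

Map distances give recombination frequencies of 0.190 and 0.240 for the two intervals.
With interference 0.63 (so coincidence = 0.37), expected double-crossover frequency = 0.190 × 0.240 × 0.37 = 0.01687.
Expected number = 0.01687 × 2500 = 42.18 ≈ 42.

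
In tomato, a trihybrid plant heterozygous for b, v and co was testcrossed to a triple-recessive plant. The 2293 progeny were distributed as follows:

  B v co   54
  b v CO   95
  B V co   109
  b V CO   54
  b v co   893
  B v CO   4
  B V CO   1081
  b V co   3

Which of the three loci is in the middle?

The two most frequent reciprocal classes, B V CO and b v co, are the parental types, so the F1 was B V CO / b v co.
The two rarest classes, B v CO and b V co, are the double crossovers. Comparing them with the parentals, only the v allele has switched, so v is the middle locus and the order is b – v – co.

v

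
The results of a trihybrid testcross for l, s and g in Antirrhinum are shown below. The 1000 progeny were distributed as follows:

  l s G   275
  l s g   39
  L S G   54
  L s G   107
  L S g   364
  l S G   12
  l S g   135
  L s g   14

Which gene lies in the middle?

s

The two most frequent reciprocal classes, l s G and L S g, are the parental types, so the F1 was l s G / L S g.
The two rarest classes, l S G and L s g, are the double crossovers. Comparing them with the parentals, only the s allele has switched, so s is the middle locus and the order is l – s – g.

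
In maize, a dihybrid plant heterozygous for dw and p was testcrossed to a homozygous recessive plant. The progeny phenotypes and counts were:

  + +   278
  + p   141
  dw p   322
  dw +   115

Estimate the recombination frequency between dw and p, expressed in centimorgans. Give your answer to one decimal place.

The two most frequent classes, + + (278) and dw p (322), are the parental types, so the F1 was + + / dw p.
The recombinant classes are + p and dw +: 141 + 115 = 256.
Recombination frequency = 256/856 = 0.2991 ≈ 29.9%, i.e. 29.9 centimorgans.

29.9 centimorgans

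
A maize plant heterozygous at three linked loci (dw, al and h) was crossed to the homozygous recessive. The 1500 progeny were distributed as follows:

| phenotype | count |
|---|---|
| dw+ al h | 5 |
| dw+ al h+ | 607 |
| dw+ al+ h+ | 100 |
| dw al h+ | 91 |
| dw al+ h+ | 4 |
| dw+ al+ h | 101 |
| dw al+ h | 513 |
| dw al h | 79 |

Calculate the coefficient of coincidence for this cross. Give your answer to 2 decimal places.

0.36

The two most frequent reciprocal classes, dw al+ h and dw+ al h+, are the parental types, so the F1 was dw al+ h / dw+ al h+.
The two rarest classes, dw al+ h+ and dw+ al h, are the double crossovers. Comparing them with the parentals, only the h allele has switched, so h is the middle locus and the order is dw – h – al.
dw–h: (192 + 9)/1500 = 0.1340; h–al: (179 + 9)/1500 = 0.1253.
Expected DCO frequency = 0.1340 × 0.1253 ≈ 0.01679; observed = 9/1500 ≈ 0.00600.
Coefficient of coincidence = 0.00600/0.01679 ≈ 0.36.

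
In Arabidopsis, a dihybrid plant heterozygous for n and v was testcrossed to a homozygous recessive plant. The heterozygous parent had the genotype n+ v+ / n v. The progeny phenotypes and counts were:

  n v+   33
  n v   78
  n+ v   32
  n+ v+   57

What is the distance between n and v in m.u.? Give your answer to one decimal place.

32.5 m.u.

The recombinant classes are n+ v and n v+: 32 + 33 = 65.
Recombination frequency = 65/200 = 0.3250 ≈ 32.5%, i.e. 32.5 m.u.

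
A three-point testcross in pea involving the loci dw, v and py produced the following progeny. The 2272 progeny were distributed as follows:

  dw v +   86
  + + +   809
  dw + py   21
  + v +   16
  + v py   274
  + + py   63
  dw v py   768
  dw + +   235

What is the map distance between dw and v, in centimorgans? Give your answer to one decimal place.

The two most frequent reciprocal classes, dw v py and + + +, are the parental types, so the F1 was dw v py / + + +.
The two rarest classes, dw + py and + v +, are the double crossovers. Comparing them with the parentals, only the v allele has switched, so v is the middle locus and the order is dw – v – py.
Crossovers in the dw–v interval produce the single-crossover classes + v py and dw + + (274 + 235 = 509) plus the double crossovers (37).
RF(dw–v) = (509 + 37) / 2272 = 546/2272 = 0.2403 → 24.0 centimorgans.

24.0 centimorgans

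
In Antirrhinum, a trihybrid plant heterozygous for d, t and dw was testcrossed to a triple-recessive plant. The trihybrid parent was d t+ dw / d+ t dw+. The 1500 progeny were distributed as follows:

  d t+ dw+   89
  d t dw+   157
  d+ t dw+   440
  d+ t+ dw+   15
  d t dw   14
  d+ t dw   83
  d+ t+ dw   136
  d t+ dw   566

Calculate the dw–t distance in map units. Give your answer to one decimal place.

13.4 map units

The two rarest classes, d t dw and d+ t+ dw+, are the double crossovers. Comparing them with the parentals, only the t allele has switched, so t is the middle locus and the order is dw – t – d.
Crossovers in the dw–t interval produce the single-crossover classes d t+ dw+ and d+ t dw (89 + 83 = 172) plus the double crossovers (29).
RF(dw–t) = (172 + 29) / 1500 = 201/1500 = 0.1340 → 13.4 map units.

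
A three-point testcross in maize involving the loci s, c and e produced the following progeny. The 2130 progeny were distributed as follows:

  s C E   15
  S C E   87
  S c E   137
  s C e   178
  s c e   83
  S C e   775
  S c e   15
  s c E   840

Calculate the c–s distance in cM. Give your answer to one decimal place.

The two most frequent reciprocal classes, S C e and s c E, are the parental types, so the F1 was S C e / s c E.
The two rarest classes, S c e and s C E, are the double crossovers. Comparing them with the parentals, only the c allele has switched, so c is the middle locus and the order is s – c – e.
Crossovers in the s–c interval produce the single-crossover classes s C e and S c E (178 + 137 = 315) plus the double crossovers (30).
RF(s–c) = (315 + 30) / 2130 = 345/2130 = 0.1620 → 16.2 cM.

16.2 cM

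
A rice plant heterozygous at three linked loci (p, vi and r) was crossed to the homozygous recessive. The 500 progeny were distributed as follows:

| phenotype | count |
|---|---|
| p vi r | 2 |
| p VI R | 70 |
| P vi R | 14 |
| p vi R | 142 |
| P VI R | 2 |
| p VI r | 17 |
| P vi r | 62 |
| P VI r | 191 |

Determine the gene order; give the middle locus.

r

The two most frequent reciprocal classes, p vi R and P VI r, are the parental types, so the F1 was p vi R / P VI r.
The two rarest classes, p vi r and P VI R, are the double crossovers. Comparing them with the parentals, only the r allele has switched, so r is the middle locus and the order is p – r – vi.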